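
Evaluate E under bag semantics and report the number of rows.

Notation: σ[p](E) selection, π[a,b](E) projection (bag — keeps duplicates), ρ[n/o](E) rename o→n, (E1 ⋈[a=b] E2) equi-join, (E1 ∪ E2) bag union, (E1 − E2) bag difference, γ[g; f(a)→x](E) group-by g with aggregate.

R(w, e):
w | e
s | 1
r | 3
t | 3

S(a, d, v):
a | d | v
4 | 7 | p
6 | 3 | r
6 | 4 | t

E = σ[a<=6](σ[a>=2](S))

Stepwise |·|:
  S → 3
  σ[a>=2](S) → 3
  σ[a<=6](σ[a>=2](S)) → 3

|E| = 3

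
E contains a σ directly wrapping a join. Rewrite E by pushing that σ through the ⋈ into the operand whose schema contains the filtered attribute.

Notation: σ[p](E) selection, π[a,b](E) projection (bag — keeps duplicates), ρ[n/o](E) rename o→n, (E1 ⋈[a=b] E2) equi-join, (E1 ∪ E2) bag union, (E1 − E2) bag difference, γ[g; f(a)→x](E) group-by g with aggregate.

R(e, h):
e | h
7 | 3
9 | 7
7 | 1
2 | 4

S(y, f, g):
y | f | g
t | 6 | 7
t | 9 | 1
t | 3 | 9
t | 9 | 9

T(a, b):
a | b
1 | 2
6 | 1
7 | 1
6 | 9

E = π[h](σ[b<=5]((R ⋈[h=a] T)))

σ filters on b, owned by the right side.
E' = π[h]((R ⋈[h=a] σ[b<=5](T)))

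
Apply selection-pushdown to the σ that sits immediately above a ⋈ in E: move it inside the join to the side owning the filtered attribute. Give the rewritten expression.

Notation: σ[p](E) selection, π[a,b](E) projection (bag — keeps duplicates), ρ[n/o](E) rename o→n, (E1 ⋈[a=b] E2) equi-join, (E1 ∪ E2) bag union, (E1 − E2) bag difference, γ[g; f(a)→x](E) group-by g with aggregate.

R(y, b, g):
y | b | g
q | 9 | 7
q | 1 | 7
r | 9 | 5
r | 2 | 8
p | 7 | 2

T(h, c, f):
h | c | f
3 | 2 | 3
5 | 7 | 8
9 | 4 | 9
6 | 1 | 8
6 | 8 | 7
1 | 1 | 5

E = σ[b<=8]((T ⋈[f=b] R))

σ filters on b, owned by the right side.
E' = (T ⋈[f=b] σ[b<=8](R))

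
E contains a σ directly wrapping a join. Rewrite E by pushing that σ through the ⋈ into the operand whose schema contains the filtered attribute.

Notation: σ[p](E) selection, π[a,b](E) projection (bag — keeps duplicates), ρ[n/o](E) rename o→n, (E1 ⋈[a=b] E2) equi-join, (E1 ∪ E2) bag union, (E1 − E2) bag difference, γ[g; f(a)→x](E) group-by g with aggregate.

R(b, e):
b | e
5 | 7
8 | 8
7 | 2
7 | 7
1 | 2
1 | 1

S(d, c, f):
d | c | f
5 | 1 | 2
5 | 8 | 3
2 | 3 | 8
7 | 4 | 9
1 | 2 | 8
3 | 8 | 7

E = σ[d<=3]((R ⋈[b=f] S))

σ filters on d, owned by the right side.
E' = (R ⋈[b=f] σ[d<=3](S))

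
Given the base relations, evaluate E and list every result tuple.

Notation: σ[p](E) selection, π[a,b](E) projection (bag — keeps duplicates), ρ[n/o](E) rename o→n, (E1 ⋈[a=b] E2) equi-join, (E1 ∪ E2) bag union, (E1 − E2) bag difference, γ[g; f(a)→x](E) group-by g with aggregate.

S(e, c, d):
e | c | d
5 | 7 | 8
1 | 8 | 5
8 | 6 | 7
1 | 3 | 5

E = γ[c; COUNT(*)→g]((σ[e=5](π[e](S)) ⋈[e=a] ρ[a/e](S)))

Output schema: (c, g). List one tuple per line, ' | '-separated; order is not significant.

Stepwise |·|:
  S → 4
  π[e](S) → 4
  σ[e=5](π[e](S)) → 1
  S → 4
  ρ[a/e](S) → 4
  (σ[e=5](π[e](S)) ⋈[e=a] ρ[a/e](S)) → 1
  γ[c; COUNT(*)→g]((σ[e=5](π[e](S)) ⋈[e=a] ρ[a/e](S))) → 1

== RESULT ==
c | g
7 | 1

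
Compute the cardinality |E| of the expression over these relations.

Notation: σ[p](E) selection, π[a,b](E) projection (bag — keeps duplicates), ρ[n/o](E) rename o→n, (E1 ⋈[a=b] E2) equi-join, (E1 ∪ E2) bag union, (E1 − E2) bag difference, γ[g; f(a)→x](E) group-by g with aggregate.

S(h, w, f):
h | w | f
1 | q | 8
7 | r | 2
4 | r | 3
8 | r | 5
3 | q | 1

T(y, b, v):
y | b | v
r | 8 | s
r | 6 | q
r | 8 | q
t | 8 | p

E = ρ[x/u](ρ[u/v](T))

Per-node cardinality:
  T → 4
  ρ[u/v](T) → 4
  ρ[x/u](ρ[u/v](T)) → 4

|E| = 4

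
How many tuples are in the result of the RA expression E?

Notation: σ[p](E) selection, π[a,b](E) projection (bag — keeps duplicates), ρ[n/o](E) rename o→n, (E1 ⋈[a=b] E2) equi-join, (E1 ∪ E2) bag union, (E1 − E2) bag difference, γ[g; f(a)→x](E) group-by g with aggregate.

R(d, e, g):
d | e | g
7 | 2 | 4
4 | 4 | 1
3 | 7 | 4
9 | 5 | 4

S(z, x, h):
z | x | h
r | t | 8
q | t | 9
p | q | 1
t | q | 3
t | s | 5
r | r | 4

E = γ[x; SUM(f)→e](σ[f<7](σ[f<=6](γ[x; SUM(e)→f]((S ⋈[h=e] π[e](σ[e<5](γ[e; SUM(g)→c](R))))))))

Subexpression sizes:
  S → 6
  R → 4
  γ[e; SUM(g)→c](R) → 4
  σ[e<5](γ[e; SUM(g)→c](R)) → 2
  π[e](σ[e<5](γ[e; SUM(g)→c](R))) → 2
  (S ⋈[h=e] π[e](σ[e<5](γ[e; SUM(g)→c](R)))) → 1
  γ[x; SUM(e)→f]((S ⋈[h=e] π[e](σ[e<5](γ[e; SUM(g)→c](R))))) → 1
  σ[f<=6](γ[x; SUM(e)→f]((S ⋈[h=e] π[e](σ[e<5](γ[e; SUM(g)→c](R)))))) → 1
  σ[f<7](σ[f<=6](γ[x; SUM(e)→f]((S ⋈[h=e] π[e](σ[e<5](γ[e; SUM(g)→c](R))))))) → 1
  γ[x; SUM(f)→e](σ[f<7](σ[f<=6](γ[x; SUM(e)→f]((S ⋈[h=e] π[e](σ[e<5](γ[e; SUM(g)→c](R)))))))) → 1

|E| = 1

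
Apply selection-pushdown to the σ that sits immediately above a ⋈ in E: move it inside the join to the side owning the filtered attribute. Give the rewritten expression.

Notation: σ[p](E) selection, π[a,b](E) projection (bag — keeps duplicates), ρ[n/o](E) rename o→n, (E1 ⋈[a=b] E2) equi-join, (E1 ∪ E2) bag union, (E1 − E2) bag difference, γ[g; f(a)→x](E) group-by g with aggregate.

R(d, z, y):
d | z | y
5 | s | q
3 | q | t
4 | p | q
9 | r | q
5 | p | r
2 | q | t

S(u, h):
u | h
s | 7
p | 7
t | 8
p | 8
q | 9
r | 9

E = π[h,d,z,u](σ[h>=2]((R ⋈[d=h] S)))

σ filters on h, owned by the right side.
E' = π[h,d,z,u]((R ⋈[d=h] σ[h>=2](S)))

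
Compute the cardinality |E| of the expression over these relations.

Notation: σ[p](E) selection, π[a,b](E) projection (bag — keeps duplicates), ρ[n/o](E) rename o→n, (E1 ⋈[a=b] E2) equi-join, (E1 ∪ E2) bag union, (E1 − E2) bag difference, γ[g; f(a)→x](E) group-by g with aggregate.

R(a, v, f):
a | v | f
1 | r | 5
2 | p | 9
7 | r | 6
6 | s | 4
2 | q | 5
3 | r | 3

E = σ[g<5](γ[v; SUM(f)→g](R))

Stepwise |·|:
  R → 6
  γ[v; SUM(f)→g](R) → 4
  σ[g<5](γ[v; SUM(f)→g](R)) → 1

|E| = 1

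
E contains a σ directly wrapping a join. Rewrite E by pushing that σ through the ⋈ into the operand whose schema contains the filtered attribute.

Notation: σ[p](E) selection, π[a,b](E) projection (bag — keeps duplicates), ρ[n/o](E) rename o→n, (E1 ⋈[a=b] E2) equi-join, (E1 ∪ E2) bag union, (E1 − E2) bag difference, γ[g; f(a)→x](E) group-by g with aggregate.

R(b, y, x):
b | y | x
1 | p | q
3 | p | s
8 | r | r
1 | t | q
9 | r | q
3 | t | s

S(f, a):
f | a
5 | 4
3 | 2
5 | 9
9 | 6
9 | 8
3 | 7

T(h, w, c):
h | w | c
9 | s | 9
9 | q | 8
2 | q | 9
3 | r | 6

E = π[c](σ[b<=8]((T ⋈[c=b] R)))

σ filters on b, owned by the right side.
E' = π[c]((T ⋈[c=b] σ[b<=8](R)))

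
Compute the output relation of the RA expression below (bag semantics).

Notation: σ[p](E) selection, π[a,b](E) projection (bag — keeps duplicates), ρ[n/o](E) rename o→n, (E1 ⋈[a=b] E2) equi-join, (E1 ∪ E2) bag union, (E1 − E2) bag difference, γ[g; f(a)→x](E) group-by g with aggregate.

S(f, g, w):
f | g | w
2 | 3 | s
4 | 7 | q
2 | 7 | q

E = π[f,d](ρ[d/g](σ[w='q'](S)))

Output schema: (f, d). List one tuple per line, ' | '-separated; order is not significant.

Per-node cardinality:
  S → 3
  σ[w='q'](S) → 2
  ρ[d/g](σ[w='q'](S)) → 2
  π[f,d](ρ[d/g](σ[w='q'](S))) → 2

== RESULT ==
f | d
2 | 7
4 | 7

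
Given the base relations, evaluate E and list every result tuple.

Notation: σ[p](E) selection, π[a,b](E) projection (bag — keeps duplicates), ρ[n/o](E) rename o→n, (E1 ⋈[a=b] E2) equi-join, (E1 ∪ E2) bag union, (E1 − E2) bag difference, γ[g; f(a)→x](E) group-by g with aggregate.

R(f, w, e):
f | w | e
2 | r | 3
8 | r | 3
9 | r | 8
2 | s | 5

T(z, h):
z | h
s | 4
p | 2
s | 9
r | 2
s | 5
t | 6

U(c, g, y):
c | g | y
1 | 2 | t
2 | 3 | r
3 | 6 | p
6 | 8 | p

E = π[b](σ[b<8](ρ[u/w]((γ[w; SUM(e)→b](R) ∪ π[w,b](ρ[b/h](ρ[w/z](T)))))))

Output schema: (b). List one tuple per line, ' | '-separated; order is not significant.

Row counts bottom-up:
  R → 4
  γ[w; SUM(e)→b](R) → 2
  T → 6
  ρ[w/z](T) → 6
  ρ[b/h](ρ[w/z](T)) → 6
  π[w,b](ρ[b/h](ρ[w/z](T))) → 6
  (γ[w; SUM(e)→b](R) ∪ π[w,b](ρ[b/h](ρ[w/z](T)))) → 8
  ρ[u/w]((γ[w; SUM(e)→b](R) ∪ π[w,b](ρ[b/h](ρ[w/z](T))))) → 8
  σ[b<8](ρ[u/w]((γ[w; SUM(e)→b](R) ∪ π[w,b](ρ[b/h](ρ[w/z](T)))))) → 6
  π[b](σ[b<8](ρ[u/w]((γ[w; SUM(e)→b](R) ∪ π[w,b](ρ[b/h](ρ[w/z](T))))))) → 6

== RESULT ==
b
2
2
4
5
5
6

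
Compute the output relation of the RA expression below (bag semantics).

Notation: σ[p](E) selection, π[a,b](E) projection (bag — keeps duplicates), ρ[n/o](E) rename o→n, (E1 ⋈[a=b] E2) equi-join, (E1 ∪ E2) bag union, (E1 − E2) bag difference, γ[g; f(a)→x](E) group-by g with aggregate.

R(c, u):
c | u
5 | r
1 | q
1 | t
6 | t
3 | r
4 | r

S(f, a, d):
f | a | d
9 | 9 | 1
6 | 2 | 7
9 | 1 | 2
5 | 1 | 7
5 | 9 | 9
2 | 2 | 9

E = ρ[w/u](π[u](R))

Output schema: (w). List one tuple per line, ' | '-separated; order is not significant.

Row counts bottom-up:
  R → 6
  π[u](R) → 6
  ρ[w/u](π[u](R)) → 6

== RESULT ==
w
q
r
r
r
t
t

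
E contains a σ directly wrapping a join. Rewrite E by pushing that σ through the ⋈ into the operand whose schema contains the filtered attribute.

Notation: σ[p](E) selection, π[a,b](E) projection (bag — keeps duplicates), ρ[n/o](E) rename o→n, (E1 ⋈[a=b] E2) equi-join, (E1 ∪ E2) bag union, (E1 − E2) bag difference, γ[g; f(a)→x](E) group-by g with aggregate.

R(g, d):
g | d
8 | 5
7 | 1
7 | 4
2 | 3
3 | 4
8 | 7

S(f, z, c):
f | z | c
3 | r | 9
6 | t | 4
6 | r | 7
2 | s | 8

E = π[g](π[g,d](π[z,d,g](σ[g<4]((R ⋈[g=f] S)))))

σ filters on g, owned by the left side.
E' = π[g](π[g,d](π[z,d,g]((σ[g<4](R) ⋈[g=f] S))))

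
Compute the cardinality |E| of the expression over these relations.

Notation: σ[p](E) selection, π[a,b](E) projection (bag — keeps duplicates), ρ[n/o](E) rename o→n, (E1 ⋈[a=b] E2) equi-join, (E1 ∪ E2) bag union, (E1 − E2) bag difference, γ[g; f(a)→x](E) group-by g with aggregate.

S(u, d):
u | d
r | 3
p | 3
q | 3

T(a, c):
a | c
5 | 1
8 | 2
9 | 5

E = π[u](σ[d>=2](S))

Stepwise |·|:
  S → 3
  σ[d>=2](S) → 3
  π[u](σ[d>=2](S)) → 3

|E| = 3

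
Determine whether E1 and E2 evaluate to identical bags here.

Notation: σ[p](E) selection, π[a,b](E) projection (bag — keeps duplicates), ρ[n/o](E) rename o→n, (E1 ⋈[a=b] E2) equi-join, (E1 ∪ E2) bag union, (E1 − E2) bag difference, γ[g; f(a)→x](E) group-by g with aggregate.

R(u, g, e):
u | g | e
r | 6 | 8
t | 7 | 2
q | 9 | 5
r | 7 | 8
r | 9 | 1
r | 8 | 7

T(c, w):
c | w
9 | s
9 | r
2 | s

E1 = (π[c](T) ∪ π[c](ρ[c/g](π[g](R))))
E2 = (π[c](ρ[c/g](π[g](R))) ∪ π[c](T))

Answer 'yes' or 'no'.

E1 subexpression sizes:
  T → 3
  π[c](T) → 3
  R → 6
  π[g](R) → 6
  ρ[c/g](π[g](R)) → 6
  π[c](ρ[c/g](π[g](R))) → 6
  (π[c](T) ∪ π[c](ρ[c/g](π[g](R)))) → 9
E2 subexpression sizes:
  R → 6
  π[g](R) → 6
  ρ[c/g](π[g](R)) → 6
  π[c](ρ[c/g](π[g](R))) → 6
  T → 3
  π[c](T) → 3
  (π[c](ρ[c/g](π[g](R))) ∪ π[c](T)) → 9

E1 and E2 produce the same multiset:
c
2
6
7
7
8
9
9
9
9

yes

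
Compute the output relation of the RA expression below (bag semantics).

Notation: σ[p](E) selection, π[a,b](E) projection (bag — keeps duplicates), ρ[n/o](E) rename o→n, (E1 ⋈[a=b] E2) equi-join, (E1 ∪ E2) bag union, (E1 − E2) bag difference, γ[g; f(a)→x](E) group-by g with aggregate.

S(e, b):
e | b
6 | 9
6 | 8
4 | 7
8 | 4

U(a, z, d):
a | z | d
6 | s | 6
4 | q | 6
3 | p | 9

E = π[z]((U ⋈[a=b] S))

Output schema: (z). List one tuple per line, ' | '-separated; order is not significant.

Subexpression sizes:
  U → 3
  S → 4
  (U ⋈[a=b] S) → 1
  π[z]((U ⋈[a=b] S)) → 1

== RESULT ==
z
q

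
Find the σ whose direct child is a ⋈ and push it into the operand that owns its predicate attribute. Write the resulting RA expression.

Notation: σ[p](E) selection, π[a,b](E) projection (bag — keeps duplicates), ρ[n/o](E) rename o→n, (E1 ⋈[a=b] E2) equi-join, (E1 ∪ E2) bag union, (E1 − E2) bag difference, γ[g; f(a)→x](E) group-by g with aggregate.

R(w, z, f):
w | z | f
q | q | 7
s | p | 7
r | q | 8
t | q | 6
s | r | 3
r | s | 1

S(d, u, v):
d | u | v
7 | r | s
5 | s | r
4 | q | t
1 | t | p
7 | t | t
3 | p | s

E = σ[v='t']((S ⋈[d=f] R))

σ filters on v, owned by the left side.
E' = (σ[v='t'](S) ⋈[d=f] R)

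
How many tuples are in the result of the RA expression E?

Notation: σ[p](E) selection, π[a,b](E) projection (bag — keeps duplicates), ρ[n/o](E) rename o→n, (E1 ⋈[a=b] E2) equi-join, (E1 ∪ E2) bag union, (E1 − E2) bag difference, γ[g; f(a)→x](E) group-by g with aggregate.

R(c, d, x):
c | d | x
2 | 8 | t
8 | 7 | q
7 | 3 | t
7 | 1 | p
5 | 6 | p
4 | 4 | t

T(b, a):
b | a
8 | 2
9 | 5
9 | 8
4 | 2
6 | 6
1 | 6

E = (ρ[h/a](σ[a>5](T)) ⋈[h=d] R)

Stepwise |·|:
  T → 6
  σ[a>5](T) → 3
  ρ[h/a](σ[a>5](T)) → 3
  R → 6
  (ρ[h/a](σ[a>5](T)) ⋈[h=d] R) → 3

|E| = 3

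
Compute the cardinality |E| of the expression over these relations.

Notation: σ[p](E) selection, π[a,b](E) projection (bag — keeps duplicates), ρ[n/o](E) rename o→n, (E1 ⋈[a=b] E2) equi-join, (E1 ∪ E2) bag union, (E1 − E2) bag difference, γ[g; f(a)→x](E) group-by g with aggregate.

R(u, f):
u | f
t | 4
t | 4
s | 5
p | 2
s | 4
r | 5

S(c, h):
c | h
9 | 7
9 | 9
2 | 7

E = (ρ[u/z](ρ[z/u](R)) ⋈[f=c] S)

Per-node cardinality:
  R → 6
  ρ[z/u](R) → 6
  ρ[u/z](ρ[z/u](R)) → 6
  S → 3
  (ρ[u/z](ρ[z/u](R)) ⋈[f=c] S) → 1

|E| = 1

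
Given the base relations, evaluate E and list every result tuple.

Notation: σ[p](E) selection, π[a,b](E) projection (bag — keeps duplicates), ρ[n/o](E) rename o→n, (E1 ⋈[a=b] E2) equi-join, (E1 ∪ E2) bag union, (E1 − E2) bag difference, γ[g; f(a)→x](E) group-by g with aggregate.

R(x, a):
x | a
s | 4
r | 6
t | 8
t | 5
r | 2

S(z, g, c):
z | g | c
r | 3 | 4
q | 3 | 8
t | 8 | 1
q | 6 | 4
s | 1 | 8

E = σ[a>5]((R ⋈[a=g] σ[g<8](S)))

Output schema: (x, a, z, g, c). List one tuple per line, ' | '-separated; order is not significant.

Row counts bottom-up:
  R → 5
  S → 5
  σ[g<8](S) → 4
  (R ⋈[a=g] σ[g<8](S)) → 1
  σ[a>5]((R ⋈[a=g] σ[g<8](S))) → 1

== RESULT ==
x | a | z | g | c
r | 6 | q | 6 | 4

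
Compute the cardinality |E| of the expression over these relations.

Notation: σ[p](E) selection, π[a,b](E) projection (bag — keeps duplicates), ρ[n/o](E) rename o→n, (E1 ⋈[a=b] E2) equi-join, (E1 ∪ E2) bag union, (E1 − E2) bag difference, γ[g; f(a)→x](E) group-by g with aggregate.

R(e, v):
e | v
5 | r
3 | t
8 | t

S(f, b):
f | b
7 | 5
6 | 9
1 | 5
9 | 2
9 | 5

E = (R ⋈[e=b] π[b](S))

Subexpression sizes:
  R → 3
  S → 5
  π[b](S) → 5
  (R ⋈[e=b] π[b](S)) → 3

|E| = 3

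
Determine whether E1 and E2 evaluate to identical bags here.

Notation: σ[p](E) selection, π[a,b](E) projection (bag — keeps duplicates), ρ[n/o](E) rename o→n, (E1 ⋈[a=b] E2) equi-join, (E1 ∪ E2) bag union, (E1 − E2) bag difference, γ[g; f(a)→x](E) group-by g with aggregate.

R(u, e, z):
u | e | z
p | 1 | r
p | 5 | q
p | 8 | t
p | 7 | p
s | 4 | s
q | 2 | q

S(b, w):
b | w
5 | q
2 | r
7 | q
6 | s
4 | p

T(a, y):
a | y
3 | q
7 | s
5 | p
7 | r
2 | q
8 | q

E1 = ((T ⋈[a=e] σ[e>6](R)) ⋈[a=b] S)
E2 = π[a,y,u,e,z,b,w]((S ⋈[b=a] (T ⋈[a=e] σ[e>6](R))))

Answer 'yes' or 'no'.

E1 per-node cardinality:
  T → 6
  R → 6
  σ[e>6](R) → 2
  (T ⋈[a=e] σ[e>6](R)) → 3
  S → 5
  ((T ⋈[a=e] σ[e>6](R)) ⋈[a=b] S) → 2
E2 per-node cardinality:
  S → 5
  T → 6
  R → 6
  σ[e>6](R) → 2
  (T ⋈[a=e] σ[e>6](R)) → 3
  (S ⋈[b=a] (T ⋈[a=e] σ[e>6](R))) → 2
  π[a,y,u,e,z,b,w]((S ⋈[b=a] (T ⋈[a=e] σ[e>6](R)))) → 2

E1 and E2 produce the same multiset:
a | y | u | e | z | b | w
7 | r | p | 7 | p | 7 | q
7 | s | p | 7 | p | 7 | q

yes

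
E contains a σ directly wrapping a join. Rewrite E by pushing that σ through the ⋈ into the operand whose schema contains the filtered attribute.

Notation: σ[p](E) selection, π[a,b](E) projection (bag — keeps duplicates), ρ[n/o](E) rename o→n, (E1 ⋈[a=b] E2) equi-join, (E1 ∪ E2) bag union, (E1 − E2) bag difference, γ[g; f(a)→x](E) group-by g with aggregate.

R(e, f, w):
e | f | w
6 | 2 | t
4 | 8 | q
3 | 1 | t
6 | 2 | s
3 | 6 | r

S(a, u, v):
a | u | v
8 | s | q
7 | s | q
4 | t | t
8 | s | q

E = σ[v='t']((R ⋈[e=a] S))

σ filters on v, owned by the right side.
E' = (R ⋈[e=a] σ[v='t'](S))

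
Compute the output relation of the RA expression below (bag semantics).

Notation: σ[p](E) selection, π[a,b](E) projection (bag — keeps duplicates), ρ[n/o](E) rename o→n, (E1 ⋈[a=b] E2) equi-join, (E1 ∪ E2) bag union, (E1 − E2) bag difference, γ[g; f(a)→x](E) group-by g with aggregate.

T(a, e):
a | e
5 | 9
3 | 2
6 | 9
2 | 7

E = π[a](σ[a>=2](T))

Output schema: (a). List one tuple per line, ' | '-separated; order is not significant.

Per-node cardinality:
  T → 4
  σ[a>=2](T) → 4
  π[a](σ[a>=2](T)) → 4

== RESULT ==
a
2
3
5
6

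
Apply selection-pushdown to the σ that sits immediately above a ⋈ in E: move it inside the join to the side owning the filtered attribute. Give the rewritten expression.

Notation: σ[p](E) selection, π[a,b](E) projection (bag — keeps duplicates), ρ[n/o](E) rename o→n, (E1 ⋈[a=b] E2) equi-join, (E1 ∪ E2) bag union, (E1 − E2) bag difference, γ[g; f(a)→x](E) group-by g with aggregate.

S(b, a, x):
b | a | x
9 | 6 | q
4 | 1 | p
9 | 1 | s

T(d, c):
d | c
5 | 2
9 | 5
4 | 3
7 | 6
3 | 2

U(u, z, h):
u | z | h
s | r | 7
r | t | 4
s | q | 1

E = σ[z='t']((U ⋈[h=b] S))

σ filters on z, owned by the left side.
E' = (σ[z='t'](U) ⋈[h=b] S)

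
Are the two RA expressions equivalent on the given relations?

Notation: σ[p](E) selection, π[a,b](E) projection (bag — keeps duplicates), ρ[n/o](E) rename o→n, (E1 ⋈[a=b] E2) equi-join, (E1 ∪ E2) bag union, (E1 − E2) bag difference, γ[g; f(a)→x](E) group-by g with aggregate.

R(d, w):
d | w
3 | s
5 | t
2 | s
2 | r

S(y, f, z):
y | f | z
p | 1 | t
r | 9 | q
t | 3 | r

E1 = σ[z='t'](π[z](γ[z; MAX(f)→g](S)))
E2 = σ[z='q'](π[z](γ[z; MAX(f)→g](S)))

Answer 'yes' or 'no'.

E1 stepwise |·|:
  S → 3
  γ[z; MAX(f)→g](S) → 3
  π[z](γ[z; MAX(f)→g](S)) → 3
  σ[z='t'](π[z](γ[z; MAX(f)→g](S))) → 1
E2 stepwise |·|:
  S → 3
  γ[z; MAX(f)→g](S) → 3
  π[z](γ[z; MAX(f)→g](S)) → 3
  σ[z='q'](π[z](γ[z; MAX(f)→g](S))) → 1

E1 result:
z
t
E2 result:
z
q
Witness: ('t',) appears 1× in E1 but 0× in E2.

no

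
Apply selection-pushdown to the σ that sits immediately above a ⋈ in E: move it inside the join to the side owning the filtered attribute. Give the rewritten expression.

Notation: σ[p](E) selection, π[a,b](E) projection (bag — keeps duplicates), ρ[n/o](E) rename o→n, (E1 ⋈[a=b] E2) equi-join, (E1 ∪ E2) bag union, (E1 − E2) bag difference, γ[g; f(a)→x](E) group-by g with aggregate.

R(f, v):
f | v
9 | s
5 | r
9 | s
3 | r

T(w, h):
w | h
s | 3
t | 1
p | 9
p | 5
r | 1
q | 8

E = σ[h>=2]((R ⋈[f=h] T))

σ filters on h, owned by the right side.
E' = (R ⋈[f=h] σ[h>=2](T))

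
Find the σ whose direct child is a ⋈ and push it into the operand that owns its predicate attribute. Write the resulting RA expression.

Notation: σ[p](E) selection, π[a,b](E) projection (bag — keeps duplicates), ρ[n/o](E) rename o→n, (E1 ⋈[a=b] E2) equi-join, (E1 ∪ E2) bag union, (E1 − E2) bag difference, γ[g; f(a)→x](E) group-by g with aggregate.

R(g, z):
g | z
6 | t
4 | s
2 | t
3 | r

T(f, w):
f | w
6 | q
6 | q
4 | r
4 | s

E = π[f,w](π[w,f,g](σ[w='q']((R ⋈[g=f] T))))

σ filters on w, owned by the right side.
E' = π[f,w](π[w,f,g]((R ⋈[g=f] σ[w='q'](T))))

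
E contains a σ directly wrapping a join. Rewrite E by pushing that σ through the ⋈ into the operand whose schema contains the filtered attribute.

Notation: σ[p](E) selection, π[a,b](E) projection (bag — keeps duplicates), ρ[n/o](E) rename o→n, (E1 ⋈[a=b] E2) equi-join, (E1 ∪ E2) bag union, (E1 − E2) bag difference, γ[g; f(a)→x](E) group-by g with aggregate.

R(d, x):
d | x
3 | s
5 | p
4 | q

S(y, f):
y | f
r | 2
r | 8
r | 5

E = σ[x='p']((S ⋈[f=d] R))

σ filters on x, owned by the right side.
E' = (S ⋈[f=d] σ[x='p'](R))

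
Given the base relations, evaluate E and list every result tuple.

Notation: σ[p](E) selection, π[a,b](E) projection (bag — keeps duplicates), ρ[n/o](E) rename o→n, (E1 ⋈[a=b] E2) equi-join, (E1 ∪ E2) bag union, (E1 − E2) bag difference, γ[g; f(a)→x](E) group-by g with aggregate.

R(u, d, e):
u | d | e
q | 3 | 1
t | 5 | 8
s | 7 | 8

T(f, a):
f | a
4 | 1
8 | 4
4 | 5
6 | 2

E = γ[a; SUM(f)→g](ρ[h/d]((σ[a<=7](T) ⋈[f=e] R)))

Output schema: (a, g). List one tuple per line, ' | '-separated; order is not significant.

Per-node cardinality:
  T → 4
  σ[a<=7](T) → 4
  R → 3
  (σ[a<=7](T) ⋈[f=e] R) → 2
  ρ[h/d]((σ[a<=7](T) ⋈[f=e] R)) → 2
  γ[a; SUM(f)→g](ρ[h/d]((σ[a<=7](T) ⋈[f=e] R))) → 1

== RESULT ==
a | g
4 | 16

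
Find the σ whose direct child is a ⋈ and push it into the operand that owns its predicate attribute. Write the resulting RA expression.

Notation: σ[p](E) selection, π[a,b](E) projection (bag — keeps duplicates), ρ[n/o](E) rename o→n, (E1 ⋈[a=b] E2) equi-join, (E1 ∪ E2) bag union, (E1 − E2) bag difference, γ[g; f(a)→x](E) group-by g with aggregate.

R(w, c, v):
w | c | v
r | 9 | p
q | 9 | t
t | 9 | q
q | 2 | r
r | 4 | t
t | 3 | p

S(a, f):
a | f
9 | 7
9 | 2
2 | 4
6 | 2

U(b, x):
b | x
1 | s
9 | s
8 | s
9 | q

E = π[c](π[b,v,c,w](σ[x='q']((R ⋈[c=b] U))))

σ filters on x, owned by the right side.
E' = π[c](π[b,v,c,w]((R ⋈[c=b] σ[x='q'](U))))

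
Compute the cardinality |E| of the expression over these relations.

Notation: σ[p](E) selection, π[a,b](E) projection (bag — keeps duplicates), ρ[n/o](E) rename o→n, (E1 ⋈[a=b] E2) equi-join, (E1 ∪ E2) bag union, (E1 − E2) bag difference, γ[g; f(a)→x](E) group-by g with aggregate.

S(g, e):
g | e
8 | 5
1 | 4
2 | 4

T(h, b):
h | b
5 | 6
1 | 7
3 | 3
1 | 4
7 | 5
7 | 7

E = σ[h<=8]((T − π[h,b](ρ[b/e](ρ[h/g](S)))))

Row counts bottom-up:
  T → 6
  S → 3
  ρ[h/g](S) → 3
  ρ[b/e](ρ[h/g](S)) → 3
  π[h,b](ρ[b/e](ρ[h/g](S))) → 3
  (T − π[h,b](ρ[b/e](ρ[h/g](S)))) → 5
  σ[h<=8]((T − π[h,b](ρ[b/e](ρ[h/g](S))))) → 5

|E| = 5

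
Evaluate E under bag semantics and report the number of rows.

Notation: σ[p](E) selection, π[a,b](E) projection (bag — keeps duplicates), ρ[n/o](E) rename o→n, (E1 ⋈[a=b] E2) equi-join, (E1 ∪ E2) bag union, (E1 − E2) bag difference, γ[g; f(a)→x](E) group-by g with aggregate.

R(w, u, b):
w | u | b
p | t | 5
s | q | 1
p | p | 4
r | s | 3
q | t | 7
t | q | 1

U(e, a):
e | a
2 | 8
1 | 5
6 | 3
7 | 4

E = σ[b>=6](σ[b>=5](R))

Row counts bottom-up:
  R → 6
  σ[b>=5](R) → 2
  σ[b>=6](σ[b>=5](R)) → 1

|E| = 1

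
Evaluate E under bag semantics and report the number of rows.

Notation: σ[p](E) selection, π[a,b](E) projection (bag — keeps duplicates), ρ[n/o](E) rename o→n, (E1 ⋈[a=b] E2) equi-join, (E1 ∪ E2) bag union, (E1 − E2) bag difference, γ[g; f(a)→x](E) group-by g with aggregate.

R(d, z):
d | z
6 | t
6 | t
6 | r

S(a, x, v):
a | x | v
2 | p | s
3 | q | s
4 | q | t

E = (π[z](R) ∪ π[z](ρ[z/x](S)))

Subexpression sizes:
  R → 3
  π[z](R) → 3
  S → 3
  ρ[z/x](S) → 3
  π[z](ρ[z/x](S)) → 3
  (π[z](R) ∪ π[z](ρ[z/x](S))) → 6

|E| = 6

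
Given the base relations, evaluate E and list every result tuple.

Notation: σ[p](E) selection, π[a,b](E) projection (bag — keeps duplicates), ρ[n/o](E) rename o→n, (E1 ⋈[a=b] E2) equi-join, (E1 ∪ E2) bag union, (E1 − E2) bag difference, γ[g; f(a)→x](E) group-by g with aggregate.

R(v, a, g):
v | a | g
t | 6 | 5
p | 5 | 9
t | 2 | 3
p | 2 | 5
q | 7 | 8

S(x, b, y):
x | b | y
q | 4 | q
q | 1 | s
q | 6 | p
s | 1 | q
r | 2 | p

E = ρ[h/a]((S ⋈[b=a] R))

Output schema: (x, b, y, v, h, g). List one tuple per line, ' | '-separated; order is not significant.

Stepwise |·|:
  S → 5
  R → 5
  (S ⋈[b=a] R) → 3
  ρ[h/a]((S ⋈[b=a] R)) → 3

== RESULT ==
x | b | y | v | h | g
q | 6 | p | t | 6 | 5
r | 2 | p | p | 2 | 5
r | 2 | p | t | 2 | 3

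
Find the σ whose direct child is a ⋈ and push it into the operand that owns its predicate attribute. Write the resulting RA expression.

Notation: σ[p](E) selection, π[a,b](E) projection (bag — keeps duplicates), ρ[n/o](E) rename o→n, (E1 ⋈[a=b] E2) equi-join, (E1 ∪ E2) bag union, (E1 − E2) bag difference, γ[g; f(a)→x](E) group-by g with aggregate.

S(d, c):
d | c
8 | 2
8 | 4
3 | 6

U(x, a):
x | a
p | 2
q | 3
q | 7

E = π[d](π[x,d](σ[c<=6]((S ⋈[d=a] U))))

σ filters on c, owned by the left side.
E' = π[d](π[x,d]((σ[c<=6](S) ⋈[d=a] U)))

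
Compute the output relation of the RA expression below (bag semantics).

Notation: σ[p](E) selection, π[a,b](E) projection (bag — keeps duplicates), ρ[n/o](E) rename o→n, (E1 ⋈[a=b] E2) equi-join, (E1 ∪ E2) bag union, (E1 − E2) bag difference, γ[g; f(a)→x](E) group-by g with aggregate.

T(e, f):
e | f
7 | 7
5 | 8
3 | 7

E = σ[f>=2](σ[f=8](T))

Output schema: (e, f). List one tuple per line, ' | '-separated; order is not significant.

Per-node cardinality:
  T → 3
  σ[f=8](T) → 1
  σ[f>=2](σ[f=8](T)) → 1

== RESULT ==
e | f
5 | 8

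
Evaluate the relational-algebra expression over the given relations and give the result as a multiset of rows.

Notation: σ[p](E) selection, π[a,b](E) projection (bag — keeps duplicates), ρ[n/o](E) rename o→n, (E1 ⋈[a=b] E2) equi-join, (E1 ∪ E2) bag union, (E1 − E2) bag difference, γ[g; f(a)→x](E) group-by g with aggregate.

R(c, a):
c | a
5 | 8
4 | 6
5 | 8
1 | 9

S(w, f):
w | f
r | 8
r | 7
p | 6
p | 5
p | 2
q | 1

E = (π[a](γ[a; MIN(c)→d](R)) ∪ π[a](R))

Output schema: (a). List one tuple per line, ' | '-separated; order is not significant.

Stepwise |·|:
  R → 4
  γ[a; MIN(c)→d](R) → 3
  π[a](γ[a; MIN(c)→d](R)) → 3
  R → 4
  π[a](R) → 4
  (π[a](γ[a; MIN(c)→d](R)) ∪ π[a](R)) → 7

== RESULT ==
a
6
6
8
8
8
9
9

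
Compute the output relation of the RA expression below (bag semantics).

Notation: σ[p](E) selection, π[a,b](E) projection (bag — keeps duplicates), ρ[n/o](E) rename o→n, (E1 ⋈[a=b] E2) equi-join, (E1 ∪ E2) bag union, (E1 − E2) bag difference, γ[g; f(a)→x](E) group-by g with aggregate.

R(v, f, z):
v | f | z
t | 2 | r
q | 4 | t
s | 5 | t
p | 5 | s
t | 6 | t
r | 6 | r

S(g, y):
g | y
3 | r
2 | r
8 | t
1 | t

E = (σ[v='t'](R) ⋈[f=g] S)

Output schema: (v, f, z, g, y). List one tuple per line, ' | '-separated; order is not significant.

Stepwise |·|:
  R → 6
  σ[v='t'](R) → 2
  S → 4
  (σ[v='t'](R) ⋈[f=g] S) → 1

== RESULT ==
v | f | z | g | y
t | 2 | r | 2 | r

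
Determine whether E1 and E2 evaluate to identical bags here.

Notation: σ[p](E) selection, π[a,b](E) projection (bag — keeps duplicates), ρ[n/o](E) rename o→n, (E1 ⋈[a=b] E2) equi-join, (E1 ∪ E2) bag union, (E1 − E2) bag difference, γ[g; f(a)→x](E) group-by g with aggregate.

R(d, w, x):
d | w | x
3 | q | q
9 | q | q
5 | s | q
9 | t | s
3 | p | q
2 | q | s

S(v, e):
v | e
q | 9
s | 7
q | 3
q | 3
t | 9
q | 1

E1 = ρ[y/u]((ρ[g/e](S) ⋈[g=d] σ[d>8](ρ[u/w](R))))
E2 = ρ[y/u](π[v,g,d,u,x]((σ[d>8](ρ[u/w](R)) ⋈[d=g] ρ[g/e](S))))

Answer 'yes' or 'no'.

E1 stepwise |·|:
  S → 6
  ρ[g/e](S) → 6
  R → 6
  ρ[u/w](R) → 6
  σ[d>8](ρ[u/w](R)) → 2
  (ρ[g/e](S) ⋈[g=d] σ[d>8](ρ[u/w](R))) → 4
  ρ[y/u]((ρ[g/e](S) ⋈[g=d] σ[d>8](ρ[u/w](R)))) → 4
E2 stepwise |·|:
  R → 6
  ρ[u/w](R) → 6
  σ[d>8](ρ[u/w](R)) → 2
  S → 6
  ρ[g/e](S) → 6
  (σ[d>8](ρ[u/w](R)) ⋈[d=g] ρ[g/e](S)) → 4
  π[v,g,d,u,x]((σ[d>8](ρ[u/w](R)) ⋈[d=g] ρ[g/e](S))) → 4
  ρ[y/u](π[v,g,d,u,x]((σ[d>8](ρ[u/w](R)) ⋈[d=g] ρ[g/e](S)))) → 4

E1 and E2 produce the same multiset:
v | g | d | y | x
q | 9 | 9 | q | q
q | 9 | 9 | t | s
t | 9 | 9 | q | q
t | 9 | 9 | t | s

yes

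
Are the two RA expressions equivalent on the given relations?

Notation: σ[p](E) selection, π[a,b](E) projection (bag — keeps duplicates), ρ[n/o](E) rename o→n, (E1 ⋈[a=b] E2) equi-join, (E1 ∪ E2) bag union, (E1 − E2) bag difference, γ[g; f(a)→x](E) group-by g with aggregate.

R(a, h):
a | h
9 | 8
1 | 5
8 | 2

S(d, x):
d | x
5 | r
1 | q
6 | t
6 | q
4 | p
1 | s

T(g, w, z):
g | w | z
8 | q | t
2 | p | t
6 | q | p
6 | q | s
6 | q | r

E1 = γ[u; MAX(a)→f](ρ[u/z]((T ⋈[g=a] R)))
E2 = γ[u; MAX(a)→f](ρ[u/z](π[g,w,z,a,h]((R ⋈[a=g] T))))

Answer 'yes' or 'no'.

E1 per-node cardinality:
  T → 5
  R → 3
  (T ⋈[g=a] R) → 1
  ρ[u/z]((T ⋈[g=a] R)) → 1
  γ[u; MAX(a)→f](ρ[u/z]((T ⋈[g=a] R))) → 1
E2 per-node cardinality:
  R → 3
  T → 5
  (R ⋈[a=g] T) → 1
  π[g,w,z,a,h]((R ⋈[a=g] T)) → 1
  ρ[u/z](π[g,w,z,a,h]((R ⋈[a=g] T))) → 1
  γ[u; MAX(a)→f](ρ[u/z](π[g,w,z,a,h]((R ⋈[a=g] T)))) → 1

E1 and E2 produce the same multiset:
u | f
t | 8

yes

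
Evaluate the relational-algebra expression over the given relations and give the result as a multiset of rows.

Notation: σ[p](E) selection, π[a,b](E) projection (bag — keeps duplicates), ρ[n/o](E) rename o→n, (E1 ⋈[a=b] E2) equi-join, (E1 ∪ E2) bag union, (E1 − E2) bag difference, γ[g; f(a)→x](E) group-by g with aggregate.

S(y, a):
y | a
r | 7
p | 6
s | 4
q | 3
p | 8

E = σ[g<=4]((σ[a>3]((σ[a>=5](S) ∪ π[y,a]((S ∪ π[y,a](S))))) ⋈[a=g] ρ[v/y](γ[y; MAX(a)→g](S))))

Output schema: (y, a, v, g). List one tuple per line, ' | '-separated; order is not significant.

Row counts bottom-up:
  S → 5
  σ[a>=5](S) → 3
  S → 5
  S → 5
  π[y,a](S) → 5
  (S ∪ π[y,a](S)) → 10
  π[y,a]((S ∪ π[y,a](S))) → 10
  (σ[a>=5](S) ∪ π[y,a]((S ∪ π[y,a](S)))) → 13
  σ[a>3]((σ[a>=5](S) ∪ π[y,a]((S ∪ π[y,a](S))))) → 11
  S → 5
  γ[y; MAX(a)→g](S) → 4
  ρ[v/y](γ[y; MAX(a)→g](S)) → 4
  (σ[a>3]((σ[a>=5](S) ∪ π[y,a]((S ∪ π[y,a](S))))) ⋈[a=g] ρ[v/y](γ[y; MAX(a)→g](S))) → 8
  σ[g<=4]((σ[a>3]((σ[a>=5](S) ∪ π[y,a]((S ∪ π[y,a](S))))) ⋈[a=g] ρ[v/y](γ[y; MAX(a)→g](S)))) → 2

== RESULT ==
y | a | v | g
s | 4 | s | 4
s | 4 | s | 4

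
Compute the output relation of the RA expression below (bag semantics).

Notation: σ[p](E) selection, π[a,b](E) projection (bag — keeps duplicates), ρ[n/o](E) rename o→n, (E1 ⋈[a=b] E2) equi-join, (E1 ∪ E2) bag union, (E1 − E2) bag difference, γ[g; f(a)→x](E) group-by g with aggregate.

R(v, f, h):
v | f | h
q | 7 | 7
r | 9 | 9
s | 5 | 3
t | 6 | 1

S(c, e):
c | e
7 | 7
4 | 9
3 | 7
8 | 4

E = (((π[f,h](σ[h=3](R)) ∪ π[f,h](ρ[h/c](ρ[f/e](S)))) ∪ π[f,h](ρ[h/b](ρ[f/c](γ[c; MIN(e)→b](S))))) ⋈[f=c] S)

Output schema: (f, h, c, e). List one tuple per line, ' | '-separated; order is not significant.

Stepwise |·|:
  R → 4
  σ[h=3](R) → 1
  π[f,h](σ[h=3](R)) → 1
  S → 4
  ρ[f/e](S) → 4
  ρ[h/c](ρ[f/e](S)) → 4
  π[f,h](ρ[h/c](ρ[f/e](S))) → 4
  (π[f,h](σ[h=3](R)) ∪ π[f,h](ρ[h/c](ρ[f/e](S)))) → 5
  S → 4
  γ[c; MIN(e)→b](S) → 4
  ρ[f/c](γ[c; MIN(e)→b](S)) → 4
  ρ[h/b](ρ[f/c](γ[c; MIN(e)→b](S))) → 4
  π[f,h](ρ[h/b](ρ[f/c](γ[c; MIN(e)→b](S)))) → 4
  ((π[f,h](σ[h=3](R)) ∪ π[f,h](ρ[h/c](ρ[f/e](S)))) ∪ π[f,h](ρ[h/b](ρ[f/c](γ[c; MIN(e)→b](S))))) → 9
  S → 4
  (((π[f,h](σ[h=3](R)) ∪ π[f,h](ρ[h/c](ρ[f/e](S)))) ∪ π[f,h](ρ[h/b](ρ[f/c](γ[c; MIN(e)→b](S))))) ⋈[f=c] S) → 7

== RESULT ==
f | h | c | e
3 | 7 | 3 | 7
4 | 8 | 4 | 9
4 | 9 | 4 | 9
7 | 3 | 7 | 7
7 | 7 | 7 | 7
7 | 7 | 7 | 7
8 | 4 | 8 | 4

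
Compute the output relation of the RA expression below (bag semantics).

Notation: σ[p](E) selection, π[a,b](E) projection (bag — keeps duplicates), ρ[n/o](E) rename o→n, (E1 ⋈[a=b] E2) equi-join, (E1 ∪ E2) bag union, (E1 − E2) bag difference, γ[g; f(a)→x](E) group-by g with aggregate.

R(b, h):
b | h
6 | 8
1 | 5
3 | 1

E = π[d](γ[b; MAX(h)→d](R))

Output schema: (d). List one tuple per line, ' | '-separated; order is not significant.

Per-node cardinality:
  R → 3
  γ[b; MAX(h)→d](R) → 3
  π[d](γ[b; MAX(h)→d](R)) → 3

== RESULT ==
d
1
5
8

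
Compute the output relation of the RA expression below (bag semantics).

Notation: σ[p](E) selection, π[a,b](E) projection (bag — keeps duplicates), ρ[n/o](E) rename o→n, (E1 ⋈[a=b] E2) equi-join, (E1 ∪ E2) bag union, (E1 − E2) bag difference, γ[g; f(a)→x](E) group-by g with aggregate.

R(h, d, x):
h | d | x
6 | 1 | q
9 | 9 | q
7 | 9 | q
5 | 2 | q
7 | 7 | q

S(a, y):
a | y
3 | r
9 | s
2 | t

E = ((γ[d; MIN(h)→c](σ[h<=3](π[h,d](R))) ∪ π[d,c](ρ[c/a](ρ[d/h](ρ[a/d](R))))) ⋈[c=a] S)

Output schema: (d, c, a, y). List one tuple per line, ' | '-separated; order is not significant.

Row counts bottom-up:
  R → 5
  π[h,d](R) → 5
  σ[h<=3](π[h,d](R)) → 0
  γ[d; MIN(h)→c](σ[h<=3](π[h,d](R))) → 0
  R → 5
  ρ[a/d](R) → 5
  ρ[d/h](ρ[a/d](R)) → 5
  ρ[c/a](ρ[d/h](ρ[a/d](R))) → 5
  π[d,c](ρ[c/a](ρ[d/h](ρ[a/d](R)))) → 5
  (γ[d; MIN(h)→c](σ[h<=3](π[h,d](R))) ∪ π[d,c](ρ[c/a](ρ[d/h](ρ[a/d](R))))) → 5
  S → 3
  ((γ[d; MIN(h)→c](σ[h<=3](π[h,d](R))) ∪ π[d,c](ρ[c/a](ρ[d/h](ρ[a/d](R))))) ⋈[c=a] S) → 3

== RESULT ==
d | c | a | y
5 | 2 | 2 | t
7 | 9 | 9 | s
9 | 9 | 9 | s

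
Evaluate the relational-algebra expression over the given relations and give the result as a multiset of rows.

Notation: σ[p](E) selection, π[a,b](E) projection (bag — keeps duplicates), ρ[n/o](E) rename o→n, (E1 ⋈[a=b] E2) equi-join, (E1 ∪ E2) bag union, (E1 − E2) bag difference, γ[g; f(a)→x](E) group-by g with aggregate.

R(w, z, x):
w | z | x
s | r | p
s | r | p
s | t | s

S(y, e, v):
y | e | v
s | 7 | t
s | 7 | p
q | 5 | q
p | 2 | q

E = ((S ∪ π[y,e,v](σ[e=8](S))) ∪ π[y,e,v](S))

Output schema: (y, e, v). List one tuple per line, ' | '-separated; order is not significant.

Subexpression sizes:
  S → 4
  S → 4
  σ[e=8](S) → 0
  π[y,e,v](σ[e=8](S)) → 0
  (S ∪ π[y,e,v](σ[e=8](S))) → 4
  S → 4
  π[y,e,v](S) → 4
  ((S ∪ π[y,e,v](σ[e=8](S))) ∪ π[y,e,v](S)) → 8

== RESULT ==
y | e | v
p | 2 | q
p | 2 | q
q | 5 | q
q | 5 | q
s | 7 | p
s | 7 | p
s | 7 | t
s | 7 | t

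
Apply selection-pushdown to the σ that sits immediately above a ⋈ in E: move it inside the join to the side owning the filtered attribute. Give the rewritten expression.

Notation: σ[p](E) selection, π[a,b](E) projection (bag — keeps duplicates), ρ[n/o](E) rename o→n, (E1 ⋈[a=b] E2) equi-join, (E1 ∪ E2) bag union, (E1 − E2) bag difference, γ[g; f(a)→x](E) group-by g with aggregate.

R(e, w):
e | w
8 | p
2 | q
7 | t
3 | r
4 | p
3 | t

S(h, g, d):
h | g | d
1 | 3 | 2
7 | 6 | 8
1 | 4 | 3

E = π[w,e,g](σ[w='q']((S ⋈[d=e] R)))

σ filters on w, owned by the right side.
E' = π[w,e,g]((S ⋈[d=e] σ[w='q'](R)))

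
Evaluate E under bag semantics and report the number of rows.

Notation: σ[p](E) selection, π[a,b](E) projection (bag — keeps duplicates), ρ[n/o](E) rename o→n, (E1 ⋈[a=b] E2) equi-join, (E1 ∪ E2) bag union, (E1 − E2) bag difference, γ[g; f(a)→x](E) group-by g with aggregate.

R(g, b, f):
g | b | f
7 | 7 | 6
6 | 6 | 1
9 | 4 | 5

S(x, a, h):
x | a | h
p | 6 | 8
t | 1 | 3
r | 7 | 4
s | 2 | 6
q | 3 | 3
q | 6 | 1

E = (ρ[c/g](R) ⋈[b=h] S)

Subexpression sizes:
  R → 3
  ρ[c/g](R) → 3
  S → 6
  (ρ[c/g](R) ⋈[b=h] S) → 2

|E| = 2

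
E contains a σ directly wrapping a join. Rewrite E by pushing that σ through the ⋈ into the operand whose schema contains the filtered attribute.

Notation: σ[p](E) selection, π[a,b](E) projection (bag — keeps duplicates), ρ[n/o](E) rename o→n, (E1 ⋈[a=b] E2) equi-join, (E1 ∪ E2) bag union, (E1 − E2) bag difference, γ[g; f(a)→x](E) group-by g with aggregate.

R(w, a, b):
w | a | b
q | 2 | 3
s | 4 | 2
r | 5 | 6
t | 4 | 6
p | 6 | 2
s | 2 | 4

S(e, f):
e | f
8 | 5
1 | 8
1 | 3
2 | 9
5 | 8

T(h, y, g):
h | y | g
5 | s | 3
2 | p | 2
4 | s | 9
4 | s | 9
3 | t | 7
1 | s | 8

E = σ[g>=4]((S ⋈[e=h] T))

σ filters on g, owned by the right side.
E' = (S ⋈[e=h] σ[g>=4](T))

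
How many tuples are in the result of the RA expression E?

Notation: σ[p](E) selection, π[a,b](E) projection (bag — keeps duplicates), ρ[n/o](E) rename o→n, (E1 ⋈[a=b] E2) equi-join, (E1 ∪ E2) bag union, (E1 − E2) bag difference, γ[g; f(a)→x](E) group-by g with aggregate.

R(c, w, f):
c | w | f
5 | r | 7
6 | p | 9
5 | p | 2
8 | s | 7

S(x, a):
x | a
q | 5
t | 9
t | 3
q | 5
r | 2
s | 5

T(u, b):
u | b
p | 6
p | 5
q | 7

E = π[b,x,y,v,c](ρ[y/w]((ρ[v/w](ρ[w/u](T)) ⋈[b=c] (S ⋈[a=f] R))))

Row counts bottom-up:
  T → 3
  ρ[w/u](T) → 3
  ρ[v/w](ρ[w/u](T)) → 3
  S → 6
  R → 4
  (S ⋈[a=f] R) → 2
  (ρ[v/w](ρ[w/u](T)) ⋈[b=c] (S ⋈[a=f] R)) → 2
  ρ[y/w]((ρ[v/w](ρ[w/u](T)) ⋈[b=c] (S ⋈[a=f] R))) → 2
  π[b,x,y,v,c](ρ[y/w]((ρ[v/w](ρ[w/u](T)) ⋈[b=c] (S ⋈[a=f] R)))) → 2

|E| = 2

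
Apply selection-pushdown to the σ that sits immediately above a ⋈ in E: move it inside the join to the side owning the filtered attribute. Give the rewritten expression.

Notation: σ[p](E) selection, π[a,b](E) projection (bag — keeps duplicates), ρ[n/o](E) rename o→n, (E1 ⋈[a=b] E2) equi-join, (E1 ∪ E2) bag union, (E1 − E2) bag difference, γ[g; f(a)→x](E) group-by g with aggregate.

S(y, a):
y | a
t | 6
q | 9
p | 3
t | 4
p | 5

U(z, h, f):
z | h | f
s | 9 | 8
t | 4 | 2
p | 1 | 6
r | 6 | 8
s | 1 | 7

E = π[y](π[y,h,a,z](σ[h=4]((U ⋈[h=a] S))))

σ filters on h, owned by the left side.
E' = π[y](π[y,h,a,z]((σ[h=4](U) ⋈[h=a] S)))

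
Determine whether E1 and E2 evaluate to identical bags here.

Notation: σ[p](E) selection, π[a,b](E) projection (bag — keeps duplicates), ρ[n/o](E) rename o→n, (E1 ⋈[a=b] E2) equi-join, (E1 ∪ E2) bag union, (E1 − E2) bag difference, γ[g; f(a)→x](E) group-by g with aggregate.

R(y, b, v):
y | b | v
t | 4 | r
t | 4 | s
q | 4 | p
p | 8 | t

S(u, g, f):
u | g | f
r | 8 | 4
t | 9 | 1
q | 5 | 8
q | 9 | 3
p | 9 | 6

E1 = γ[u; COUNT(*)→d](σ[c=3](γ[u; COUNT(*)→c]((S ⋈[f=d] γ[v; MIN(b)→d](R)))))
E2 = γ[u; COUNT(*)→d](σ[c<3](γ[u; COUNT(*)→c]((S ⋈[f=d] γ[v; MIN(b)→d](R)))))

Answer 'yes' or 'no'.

E1 row counts bottom-up:
  S → 5
  R → 4
  γ[v; MIN(b)→d](R) → 4
  (S ⋈[f=d] γ[v; MIN(b)→d](R)) → 4
  γ[u; COUNT(*)→c]((S ⋈[f=d] γ[v; MIN(b)→d](R))) → 2
  σ[c=3](γ[u; COUNT(*)→c]((S ⋈[f=d] γ[v; MIN(b)→d](R)))) → 1
  γ[u; COUNT(*)→d](σ[c=3](γ[u; COUNT(*)→c]((S ⋈[f=d] γ[v; MIN(b)→d](R))))) → 1
E2 row counts bottom-up:
  S → 5
  R → 4
  γ[v; MIN(b)→d](R) → 4
  (S ⋈[f=d] γ[v; MIN(b)→d](R)) → 4
  γ[u; COUNT(*)→c]((S ⋈[f=d] γ[v; MIN(b)→d](R))) → 2
  σ[c<3](γ[u; COUNT(*)→c]((S ⋈[f=d] γ[v; MIN(b)→d](R)))) → 1
  γ[u; COUNT(*)→d](σ[c<3](γ[u; COUNT(*)→c]((S ⋈[f=d] γ[v; MIN(b)→d](R))))) → 1

E1 result:
u | d
r | 1
E2 result:
u | d
q | 1
Witness: ('r', 1) appears 1× in E1 but 0× in E2.

no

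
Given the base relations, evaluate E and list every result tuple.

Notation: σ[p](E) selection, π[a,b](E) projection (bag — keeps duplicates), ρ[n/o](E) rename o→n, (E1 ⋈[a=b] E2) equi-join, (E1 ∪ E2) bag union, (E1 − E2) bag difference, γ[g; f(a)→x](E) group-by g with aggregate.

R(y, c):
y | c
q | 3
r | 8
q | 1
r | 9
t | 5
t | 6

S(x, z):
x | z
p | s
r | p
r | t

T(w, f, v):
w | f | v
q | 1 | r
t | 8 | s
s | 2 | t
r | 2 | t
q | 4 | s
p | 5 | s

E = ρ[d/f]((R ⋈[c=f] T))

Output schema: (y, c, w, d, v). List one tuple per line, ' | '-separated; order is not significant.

Row counts bottom-up:
  R → 6
  T → 6
  (R ⋈[c=f] T) → 3
  ρ[d/f]((R ⋈[c=f] T)) → 3

== RESULT ==
y | c | w | d | v
q | 1 | q | 1 | r
r | 8 | t | 8 | s
t | 5 | p | 5 | s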